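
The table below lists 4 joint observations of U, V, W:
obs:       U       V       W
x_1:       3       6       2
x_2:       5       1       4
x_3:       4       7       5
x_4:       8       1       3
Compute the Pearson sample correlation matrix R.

Step 1 — column means:
  mean(U) = (3 + 5 + 4 + 8) / 4 = 20/4 = 5
  mean(V) = (6 + 1 + 7 + 1) / 4 = 15/4 = 3.75
  mean(W) = (2 + 4 + 5 + 3) / 4 = 14/4 = 3.5

Step 2 — sample variances and covariances s[i,j] = (1/(n-1)) · Σ_k (x_{k,i} - mean_i) · (x_{k,j} - mean_j), with n-1 = 3:
  s[U,U] = ((-2)·(-2) + (0)·(0) + (-1)·(-1) + (3)·(3)) / 3 = 14/3 = 4.6667
  s[U,V] = ((-2)·(2.25) + (0)·(-2.75) + (-1)·(3.25) + (3)·(-2.75)) / 3 = -16/3 = -5.3333
  s[U,W] = ((-2)·(-1.5) + (0)·(0.5) + (-1)·(1.5) + (3)·(-0.5)) / 3 = 0/3 = 0
  s[V,V] = ((2.25)·(2.25) + (-2.75)·(-2.75) + (3.25)·(3.25) + (-2.75)·(-2.75)) / 3 = 30.75/3 = 10.25
  s[V,W] = ((2.25)·(-1.5) + (-2.75)·(0.5) + (3.25)·(1.5) + (-2.75)·(-0.5)) / 3 = 1.5/3 = 0.5
  s[W,W] = ((-1.5)·(-1.5) + (0.5)·(0.5) + (1.5)·(1.5) + (-0.5)·(-0.5)) / 3 = 5/3 = 1.6667
  Sample standard deviations s_i = √(s[i,i]):
  s(U) = √(4.6667) = 2.1602
  s(V) = √(10.25) = 3.2016
  s(W) = √(1.6667) = 1.291

Step 3 — r_{ij} = s_{ij} / (s_i · s_j):
  r[U,U] = 1 (diagonal).
  r[U,V] = -5.3333 / (2.1602 · 3.2016) = -5.3333 / 6.9162 = -0.7711
  r[U,W] = 0 / (2.1602 · 1.291) = 0 / 2.7889 = 0
  r[V,V] = 1 (diagonal).
  r[V,W] = 0.5 / (3.2016 · 1.291) = 0.5 / 4.1332 = 0.121
  r[W,W] = 1 (diagonal).

R is symmetric with unit diagonal. Assembling:

R = [[1, -0.7711, 0],
 [-0.7711, 1, 0.121],
 [0, 0.121, 1]]


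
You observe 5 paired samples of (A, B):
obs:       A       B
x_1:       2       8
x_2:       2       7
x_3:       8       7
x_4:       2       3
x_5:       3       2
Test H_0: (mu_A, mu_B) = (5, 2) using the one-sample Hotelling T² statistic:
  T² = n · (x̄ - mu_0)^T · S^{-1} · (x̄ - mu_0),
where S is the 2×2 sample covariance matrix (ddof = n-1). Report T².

Step 1 — sample mean vector:
  mean(A) = (2 + 2 + 8 + 2 + 3) / 5 = 17/5 = 3.4
  mean(B) = (8 + 7 + 7 + 3 + 2) / 5 = 27/5 = 5.4
  x̄ = (3.4, 5.4),  deviation x̄ - mu_0 = (3.4, 5.4) - (5, 2) = (-1.6, 3.4).

Step 2 — sample covariance matrix, S[i,j] = (1/(n-1)) · Σ_k (x_{k,i} - mean_i) · (x_{k,j} - mean_j), divisor n-1 = 4:
  S[A,A] = ((-1.4)·(-1.4) + (-1.4)·(-1.4) + (4.6)·(4.6) + (-1.4)·(-1.4) + (-0.4)·(-0.4)) / 4 = 27.2/4 = 6.8
  S[A,B] = ((-1.4)·(2.6) + (-1.4)·(1.6) + (4.6)·(1.6) + (-1.4)·(-2.4) + (-0.4)·(-3.4)) / 4 = 6.2/4 = 1.55
  S[B,B] = ((2.6)·(2.6) + (1.6)·(1.6) + (1.6)·(1.6) + (-2.4)·(-2.4) + (-3.4)·(-3.4)) / 4 = 29.2/4 = 7.3
  S = [[6.8, 1.55],
 [1.55, 7.3]].

Step 3 — invert S. det(S) = 6.8·7.3 - (1.55)² = 47.2375.
  S^{-1} = (1/det) · [[d, -b], [-b, a]] = [[0.1545, -0.0328],
 [-0.0328, 0.144]].

Step 4 — quadratic form (x̄ - mu_0)^T · S^{-1} · (x̄ - mu_0):
  S^{-1} · (x̄ - mu_0) = (-0.3588, 0.5419),
  (x̄ - mu_0)^T · [...] = (-1.6)·(-0.3588) + (3.4)·(0.5419) = 2.4167.

Step 5 — scale by n: T² = 5 · 2.4167 = 12.0836.

T² ≈ 12.0836


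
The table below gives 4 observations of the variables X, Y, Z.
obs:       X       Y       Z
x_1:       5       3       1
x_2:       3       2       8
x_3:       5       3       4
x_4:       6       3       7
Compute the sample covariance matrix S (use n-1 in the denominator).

Step 1 — column means:
  mean(X) = (5 + 3 + 5 + 6) / 4 = 19/4 = 4.75
  mean(Y) = (3 + 2 + 3 + 3) / 4 = 11/4 = 2.75
  mean(Z) = (1 + 8 + 4 + 7) / 4 = 20/4 = 5

Step 2 — sample covariance S[i,j] = (1/(n-1)) · Σ_k (x_{k,i} - mean_i) · (x_{k,j} - mean_j), with n-1 = 3.
  S[X,X] = ((0.25)·(0.25) + (-1.75)·(-1.75) + (0.25)·(0.25) + (1.25)·(1.25)) / 3 = 4.75/3 = 1.5833
  S[X,Y] = ((0.25)·(0.25) + (-1.75)·(-0.75) + (0.25)·(0.25) + (1.25)·(0.25)) / 3 = 1.75/3 = 0.5833
  S[X,Z] = ((0.25)·(-4) + (-1.75)·(3) + (0.25)·(-1) + (1.25)·(2)) / 3 = -4/3 = -1.3333
  S[Y,Y] = ((0.25)·(0.25) + (-0.75)·(-0.75) + (0.25)·(0.25) + (0.25)·(0.25)) / 3 = 0.75/3 = 0.25
  S[Y,Z] = ((0.25)·(-4) + (-0.75)·(3) + (0.25)·(-1) + (0.25)·(2)) / 3 = -3/3 = -1
  S[Z,Z] = ((-4)·(-4) + (3)·(3) + (-1)·(-1) + (2)·(2)) / 3 = 30/3 = 10

S is symmetric (S[j,i] = S[i,j]). Assembling:

S = [[1.5833, 0.5833, -1.3333],
 [0.5833, 0.25, -1],
 [-1.3333, -1, 10]]


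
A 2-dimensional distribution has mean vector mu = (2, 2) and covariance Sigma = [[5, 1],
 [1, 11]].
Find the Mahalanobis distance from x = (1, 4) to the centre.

Step 1 — centre the observation: (x - mu) = (-1, 2).

Step 2 — invert Sigma. det(Sigma) = 5·11 - (1)² = 54.
  Sigma^{-1} = (1/det) · [[d, -b], [-b, a]] = [[0.2037, -0.0185],
 [-0.0185, 0.0926]].

Step 3 — form the quadratic (x - mu)^T · Sigma^{-1} · (x - mu):
  Sigma^{-1} · (x - mu) = (-0.2407, 0.2037).
  (x - mu)^T · [Sigma^{-1} · (x - mu)] = (-1)·(-0.2407) + (2)·(0.2037) = 0.6481.

Step 4 — take square root: d = √(0.6481) ≈ 0.8051.

d(x, mu) = √(0.6481) ≈ 0.8051


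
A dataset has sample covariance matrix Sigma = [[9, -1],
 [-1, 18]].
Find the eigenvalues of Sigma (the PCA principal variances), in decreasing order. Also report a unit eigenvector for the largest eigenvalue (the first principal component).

Step 1 — characteristic polynomial of 2×2 Sigma:
  det(Sigma - λI) = λ² - trace · λ + det = 0.
  trace = 9 + 18 = 27, det = 9·18 - (-1)² = 161.
Step 2 — discriminant:
  Δ = trace² - 4·det = 729 - 644 = 85.
Step 3 — eigenvalues:
  λ = (trace ± √Δ)/2 = (27 ± 9.2195)/2,
  λ_1 = 18.1098,  λ_2 = 8.8902.

Step 4 — unit eigenvector for λ_1: solve (Sigma - λ_1 I)v = 0. First row:
  (9 - 18.1098)·v_x + (-1)·v_y = 0, i.e. (-9.1098)·v_x + (-1)·v_y = 0,
  so v ∝ (b, λ_1 - a) = (-1, 9.1098); multiply by -1 so the first entry is positive: u = (1, -9.1098).
  ||u|| = √((1)² + (-9.1098)²) = √(83.988) ≈ 9.1645,
  v_1 = u/||u|| ≈ (0.1091, -0.994) (||v_1|| = 1).

λ_1 = 18.1098,  λ_2 = 8.8902;  v_1 ≈ (0.1091, -0.994)


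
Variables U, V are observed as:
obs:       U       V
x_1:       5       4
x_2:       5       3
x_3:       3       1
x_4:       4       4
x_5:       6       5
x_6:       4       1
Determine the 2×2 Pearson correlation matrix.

Step 1 — column means:
  mean(U) = (5 + 5 + 3 + 4 + 6 + 4) / 6 = 27/6 = 4.5
  mean(V) = (4 + 3 + 1 + 4 + 5 + 1) / 6 = 18/6 = 3

Step 2 — sample variances and covariances s[i,j] = (1/(n-1)) · Σ_k (x_{k,i} - mean_i) · (x_{k,j} - mean_j), with n-1 = 5:
  s[U,U] = ((0.5)·(0.5) + (0.5)·(0.5) + (-1.5)·(-1.5) + (-0.5)·(-0.5) + (1.5)·(1.5) + (-0.5)·(-0.5)) / 5 = 5.5/5 = 1.1
  s[U,V] = ((0.5)·(1) + (0.5)·(0) + (-1.5)·(-2) + (-0.5)·(1) + (1.5)·(2) + (-0.5)·(-2)) / 5 = 7/5 = 1.4
  s[V,V] = ((1)·(1) + (0)·(0) + (-2)·(-2) + (1)·(1) + (2)·(2) + (-2)·(-2)) / 5 = 14/5 = 2.8
  Sample standard deviations s_i = √(s[i,i]):
  s(U) = √(1.1) = 1.0488
  s(V) = √(2.8) = 1.6733

Step 3 — r_{ij} = s_{ij} / (s_i · s_j):
  r[U,U] = 1 (diagonal).
  r[U,V] = 1.4 / (1.0488 · 1.6733) = 1.4 / 1.755 = 0.7977
  r[V,V] = 1 (diagonal).

R is symmetric with unit diagonal. Assembling:

R = [[1, 0.7977],
 [0.7977, 1]]


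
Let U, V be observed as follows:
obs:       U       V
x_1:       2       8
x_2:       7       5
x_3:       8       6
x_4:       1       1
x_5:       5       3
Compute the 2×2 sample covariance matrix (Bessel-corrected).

Step 1 — column means:
  mean(U) = (2 + 7 + 8 + 1 + 5) / 5 = 23/5 = 4.6
  mean(V) = (8 + 5 + 6 + 1 + 3) / 5 = 23/5 = 4.6

Step 2 — sample covariance S[i,j] = (1/(n-1)) · Σ_k (x_{k,i} - mean_i) · (x_{k,j} - mean_j), with n-1 = 4.
  S[U,U] = ((-2.6)·(-2.6) + (2.4)·(2.4) + (3.4)·(3.4) + (-3.6)·(-3.6) + (0.4)·(0.4)) / 4 = 37.2/4 = 9.3
  S[U,V] = ((-2.6)·(3.4) + (2.4)·(0.4) + (3.4)·(1.4) + (-3.6)·(-3.6) + (0.4)·(-1.6)) / 4 = 9.2/4 = 2.3
  S[V,V] = ((3.4)·(3.4) + (0.4)·(0.4) + (1.4)·(1.4) + (-3.6)·(-3.6) + (-1.6)·(-1.6)) / 4 = 29.2/4 = 7.3

S is symmetric (S[j,i] = S[i,j]). Assembling:

S = [[9.3, 2.3],
 [2.3, 7.3]]


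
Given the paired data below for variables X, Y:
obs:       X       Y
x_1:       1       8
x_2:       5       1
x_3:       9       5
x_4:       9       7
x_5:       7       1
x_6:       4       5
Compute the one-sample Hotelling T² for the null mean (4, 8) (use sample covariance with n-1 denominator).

Step 1 — sample mean vector:
  mean(X) = (1 + 5 + 9 + 9 + 7 + 4) / 6 = 35/6 = 5.8333
  mean(Y) = (8 + 1 + 5 + 7 + 1 + 5) / 6 = 27/6 = 4.5
  x̄ = (5.8333, 4.5),  deviation x̄ - mu_0 = (5.8333, 4.5) - (4, 8) = (1.8333, -3.5).

Step 2 — sample covariance matrix, S[i,j] = (1/(n-1)) · Σ_k (x_{k,i} - mean_i) · (x_{k,j} - mean_j), divisor n-1 = 5:
  S[X,X] = ((-4.8333)·(-4.8333) + (-0.8333)·(-0.8333) + (3.1667)·(3.1667) + (3.1667)·(3.1667) + (1.1667)·(1.1667) + (-1.8333)·(-1.8333)) / 5 = 48.8333/5 = 9.7667
  S[X,Y] = ((-4.8333)·(3.5) + (-0.8333)·(-3.5) + (3.1667)·(0.5) + (3.1667)·(2.5) + (1.1667)·(-3.5) + (-1.8333)·(0.5)) / 5 = -9.5/5 = -1.9
  S[Y,Y] = ((3.5)·(3.5) + (-3.5)·(-3.5) + (0.5)·(0.5) + (2.5)·(2.5) + (-3.5)·(-3.5) + (0.5)·(0.5)) / 5 = 43.5/5 = 8.7
  S = [[9.7667, -1.9],
 [-1.9, 8.7]].

Step 3 — invert S. det(S) = 9.7667·8.7 - (-1.9)² = 81.36.
  S^{-1} = (1/det) · [[d, -b], [-b, a]] = [[0.1069, 0.0234],
 [0.0234, 0.12]].

Step 4 — quadratic form (x̄ - mu_0)^T · S^{-1} · (x̄ - mu_0):
  S^{-1} · (x̄ - mu_0) = (0.1143, -0.3773),
  (x̄ - mu_0)^T · [...] = (1.8333)·(0.1143) + (-3.5)·(-0.3773) = 1.5302.

Step 5 — scale by n: T² = 6 · 1.5302 = 9.1814.

T² ≈ 9.1814


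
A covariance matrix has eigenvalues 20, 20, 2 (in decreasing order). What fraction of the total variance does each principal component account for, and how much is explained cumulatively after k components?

Step 1 — total variance = trace(Sigma) = Σ λ_i = 20 + 20 + 2 = 42.

Step 2 — fraction explained by component i = λ_i / Σ λ:
  PC1: 20/42 = 0.4762
  PC2: 20/42 = 0.4762
  PC3: 2/42 = 0.0476

Step 3 — cumulative fraction after k components = (λ_1 + ... + λ_k) / Σ λ:
  k = 1: 20/42 = 0.4762
  k = 2: (20 + 20)/42 = 40/42 = 0.9524
  k = 3: (20 + 20 + 2)/42 = 42/42 = 1

Summary (fraction, with percent):

explained: PC1 0.4762 (47.62%), PC2 0.4762 (47.62%), PC3 0.0476 (4.76%);  cumulative: 0.4762, 0.9524, 1


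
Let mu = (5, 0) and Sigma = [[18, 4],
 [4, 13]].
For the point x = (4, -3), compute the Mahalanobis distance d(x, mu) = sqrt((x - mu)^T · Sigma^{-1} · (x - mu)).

Step 1 — centre the observation: (x - mu) = (-1, -3).

Step 2 — invert Sigma. det(Sigma) = 18·13 - (4)² = 218.
  Sigma^{-1} = (1/det) · [[d, -b], [-b, a]] = [[0.0596, -0.0183],
 [-0.0183, 0.0826]].

Step 3 — form the quadratic (x - mu)^T · Sigma^{-1} · (x - mu):
  Sigma^{-1} · (x - mu) = (-0.0046, -0.2294).
  (x - mu)^T · [Sigma^{-1} · (x - mu)] = (-1)·(-0.0046) + (-3)·(-0.2294) = 0.6927.

Step 4 — take square root: d = √(0.6927) ≈ 0.8323.

d(x, mu) = √(0.6927) ≈ 0.8323


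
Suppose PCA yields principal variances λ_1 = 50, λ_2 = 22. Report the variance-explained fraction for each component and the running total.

Step 1 — total variance = trace(Sigma) = Σ λ_i = 50 + 22 = 72.

Step 2 — fraction explained by component i = λ_i / Σ λ:
  PC1: 50/72 = 0.6944
  PC2: 22/72 = 0.3056

Step 3 — cumulative fraction after k components = (λ_1 + ... + λ_k) / Σ λ:
  k = 1: 50/72 = 0.6944
  k = 2: (50 + 22)/72 = 72/72 = 1

Summary (fraction, with percent):

explained: PC1 0.6944 (69.44%), PC2 0.3056 (30.56%);  cumulative: 0.6944, 1


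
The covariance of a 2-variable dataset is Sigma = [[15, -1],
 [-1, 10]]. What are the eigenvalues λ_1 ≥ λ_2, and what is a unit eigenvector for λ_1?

Step 1 — characteristic polynomial of 2×2 Sigma:
  det(Sigma - λI) = λ² - trace · λ + det = 0.
  trace = 15 + 10 = 25, det = 15·10 - (-1)² = 149.
Step 2 — discriminant:
  Δ = trace² - 4·det = 625 - 596 = 29.
Step 3 — eigenvalues:
  λ = (trace ± √Δ)/2 = (25 ± 5.3852)/2,
  λ_1 = 15.1926,  λ_2 = 9.8074.

Step 4 — unit eigenvector for λ_1: solve (Sigma - λ_1 I)v = 0. First row:
  (15 - 15.1926)·v_x + (-1)·v_y = 0, i.e. (-0.1926)·v_x + (-1)·v_y = 0,
  so v ∝ (b, λ_1 - a) = (-1, 0.1926); multiply by -1 so the first entry is positive: u = (1, -0.1926).
  ||u|| = √((1)² + (-0.1926)²) = √(1.0371) ≈ 1.0184,
  v_1 = u/||u|| ≈ (0.982, -0.1891) (||v_1|| = 1).

λ_1 = 15.1926,  λ_2 = 9.8074;  v_1 ≈ (0.982, -0.1891)


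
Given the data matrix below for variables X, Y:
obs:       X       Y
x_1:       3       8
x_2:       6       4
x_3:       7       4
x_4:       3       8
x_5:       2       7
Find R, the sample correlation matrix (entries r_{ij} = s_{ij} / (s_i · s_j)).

Step 1 — column means:
  mean(X) = (3 + 6 + 7 + 3 + 2) / 5 = 21/5 = 4.2
  mean(Y) = (8 + 4 + 4 + 8 + 7) / 5 = 31/5 = 6.2

Step 2 — sample variances and covariances s[i,j] = (1/(n-1)) · Σ_k (x_{k,i} - mean_i) · (x_{k,j} - mean_j), with n-1 = 4:
  s[X,X] = ((-1.2)·(-1.2) + (1.8)·(1.8) + (2.8)·(2.8) + (-1.2)·(-1.2) + (-2.2)·(-2.2)) / 4 = 18.8/4 = 4.7
  s[X,Y] = ((-1.2)·(1.8) + (1.8)·(-2.2) + (2.8)·(-2.2) + (-1.2)·(1.8) + (-2.2)·(0.8)) / 4 = -16.2/4 = -4.05
  s[Y,Y] = ((1.8)·(1.8) + (-2.2)·(-2.2) + (-2.2)·(-2.2) + (1.8)·(1.8) + (0.8)·(0.8)) / 4 = 16.8/4 = 4.2
  Sample standard deviations s_i = √(s[i,i]):
  s(X) = √(4.7) = 2.1679
  s(Y) = √(4.2) = 2.0494

Step 3 — r_{ij} = s_{ij} / (s_i · s_j):
  r[X,X] = 1 (diagonal).
  r[X,Y] = -4.05 / (2.1679 · 2.0494) = -4.05 / 4.443 = -0.9116
  r[Y,Y] = 1 (diagonal).

R is symmetric with unit diagonal. Assembling:

R = [[1, -0.9116],
 [-0.9116, 1]]


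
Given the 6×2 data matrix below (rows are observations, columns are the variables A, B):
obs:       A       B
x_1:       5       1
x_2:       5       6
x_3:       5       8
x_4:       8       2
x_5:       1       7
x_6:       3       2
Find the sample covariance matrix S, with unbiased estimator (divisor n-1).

Step 1 — column means:
  mean(A) = (5 + 5 + 5 + 8 + 1 + 3) / 6 = 27/6 = 4.5
  mean(B) = (1 + 6 + 8 + 2 + 7 + 2) / 6 = 26/6 = 4.3333

Step 2 — sample covariance S[i,j] = (1/(n-1)) · Σ_k (x_{k,i} - mean_i) · (x_{k,j} - mean_j), with n-1 = 5.
  S[A,A] = ((0.5)·(0.5) + (0.5)·(0.5) + (0.5)·(0.5) + (3.5)·(3.5) + (-3.5)·(-3.5) + (-1.5)·(-1.5)) / 5 = 27.5/5 = 5.5
  S[A,B] = ((0.5)·(-3.3333) + (0.5)·(1.6667) + (0.5)·(3.6667) + (3.5)·(-2.3333) + (-3.5)·(2.6667) + (-1.5)·(-2.3333)) / 5 = -13/5 = -2.6
  S[B,B] = ((-3.3333)·(-3.3333) + (1.6667)·(1.6667) + (3.6667)·(3.6667) + (-2.3333)·(-2.3333) + (2.6667)·(2.6667) + (-2.3333)·(-2.3333)) / 5 = 45.3333/5 = 9.0667

S is symmetric (S[j,i] = S[i,j]). Assembling:

S = [[5.5, -2.6],
 [-2.6, 9.0667]]


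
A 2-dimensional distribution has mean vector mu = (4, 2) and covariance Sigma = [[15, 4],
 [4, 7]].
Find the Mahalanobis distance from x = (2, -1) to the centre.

Step 1 — centre the observation: (x - mu) = (-2, -3).

Step 2 — invert Sigma. det(Sigma) = 15·7 - (4)² = 89.
  Sigma^{-1} = (1/det) · [[d, -b], [-b, a]] = [[0.0787, -0.0449],
 [-0.0449, 0.1685]].

Step 3 — form the quadratic (x - mu)^T · Sigma^{-1} · (x - mu):
  Sigma^{-1} · (x - mu) = (-0.0225, -0.4157).
  (x - mu)^T · [Sigma^{-1} · (x - mu)] = (-2)·(-0.0225) + (-3)·(-0.4157) = 1.2921.

Step 4 — take square root: d = √(1.2921) ≈ 1.1367.

d(x, mu) = √(1.2921) ≈ 1.1367


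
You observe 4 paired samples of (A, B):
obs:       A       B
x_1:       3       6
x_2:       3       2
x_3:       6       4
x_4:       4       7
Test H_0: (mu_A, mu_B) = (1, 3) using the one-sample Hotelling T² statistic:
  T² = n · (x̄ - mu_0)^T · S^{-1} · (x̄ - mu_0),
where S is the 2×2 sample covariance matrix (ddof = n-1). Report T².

Step 1 — sample mean vector:
  mean(A) = (3 + 3 + 6 + 4) / 4 = 16/4 = 4
  mean(B) = (6 + 2 + 4 + 7) / 4 = 19/4 = 4.75
  x̄ = (4, 4.75),  deviation x̄ - mu_0 = (4, 4.75) - (1, 3) = (3, 1.75).

Step 2 — sample covariance matrix, S[i,j] = (1/(n-1)) · Σ_k (x_{k,i} - mean_i) · (x_{k,j} - mean_j), divisor n-1 = 3:
  S[A,A] = ((-1)·(-1) + (-1)·(-1) + (2)·(2) + (0)·(0)) / 3 = 6/3 = 2
  S[A,B] = ((-1)·(1.25) + (-1)·(-2.75) + (2)·(-0.75) + (0)·(2.25)) / 3 = 0/3 = 0
  S[B,B] = ((1.25)·(1.25) + (-2.75)·(-2.75) + (-0.75)·(-0.75) + (2.25)·(2.25)) / 3 = 14.75/3 = 4.9167
  S = [[2, 0],
 [0, 4.9167]].

Step 3 — invert S. det(S) = 2·4.9167 - (0)² = 9.8333.
  S^{-1} = (1/det) · [[d, -b], [-b, a]] = [[0.5, 0],
 [0, 0.2034]].

Step 4 — quadratic form (x̄ - mu_0)^T · S^{-1} · (x̄ - mu_0):
  S^{-1} · (x̄ - mu_0) = (1.5, 0.3559),
  (x̄ - mu_0)^T · [...] = (3)·(1.5) + (1.75)·(0.3559) = 5.1229.

Step 5 — scale by n: T² = 4 · 5.1229 = 20.4915.

T² ≈ 20.4915


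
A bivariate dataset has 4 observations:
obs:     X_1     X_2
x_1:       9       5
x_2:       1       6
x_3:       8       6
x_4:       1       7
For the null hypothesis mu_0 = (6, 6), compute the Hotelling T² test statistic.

Step 1 — sample mean vector:
  mean(X_1) = (9 + 1 + 8 + 1) / 4 = 19/4 = 4.75
  mean(X_2) = (5 + 6 + 6 + 7) / 4 = 24/4 = 6
  x̄ = (4.75, 6),  deviation x̄ - mu_0 = (4.75, 6) - (6, 6) = (-1.25, 0).

Step 2 — sample covariance matrix, S[i,j] = (1/(n-1)) · Σ_k (x_{k,i} - mean_i) · (x_{k,j} - mean_j), divisor n-1 = 3:
  S[X_1,X_1] = ((4.25)·(4.25) + (-3.75)·(-3.75) + (3.25)·(3.25) + (-3.75)·(-3.75)) / 3 = 56.75/3 = 18.9167
  S[X_1,X_2] = ((4.25)·(-1) + (-3.75)·(0) + (3.25)·(0) + (-3.75)·(1)) / 3 = -8/3 = -2.6667
  S[X_2,X_2] = ((-1)·(-1) + (0)·(0) + (0)·(0) + (1)·(1)) / 3 = 2/3 = 0.6667
  S = [[18.9167, -2.6667],
 [-2.6667, 0.6667]].

Step 3 — invert S. det(S) = 18.9167·0.6667 - (-2.6667)² = 5.5.
  S^{-1} = (1/det) · [[d, -b], [-b, a]] = [[0.1212, 0.4848],
 [0.4848, 3.4394]].

Step 4 — quadratic form (x̄ - mu_0)^T · S^{-1} · (x̄ - mu_0):
  S^{-1} · (x̄ - mu_0) = (-0.1515, -0.6061),
  (x̄ - mu_0)^T · [...] = (-1.25)·(-0.1515) + (0)·(-0.6061) = 0.1894.

Step 5 — scale by n: T² = 4 · 0.1894 = 0.7576.

T² ≈ 0.7576


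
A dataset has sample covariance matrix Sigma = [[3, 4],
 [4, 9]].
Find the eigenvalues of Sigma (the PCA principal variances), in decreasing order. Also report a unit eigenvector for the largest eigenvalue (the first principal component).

Step 1 — characteristic polynomial of 2×2 Sigma:
  det(Sigma - λI) = λ² - trace · λ + det = 0.
  trace = 3 + 9 = 12, det = 3·9 - (4)² = 11.
Step 2 — discriminant:
  Δ = trace² - 4·det = 144 - 44 = 100.
Step 3 — eigenvalues:
  λ = (trace ± √Δ)/2 = (12 ± 10)/2,
  λ_1 = 11,  λ_2 = 1.

Step 4 — unit eigenvector for λ_1: solve (Sigma - λ_1 I)v = 0. First row:
  (3 - 11)·v_x + (4)·v_y = 0, i.e. (-8)·v_x + (4)·v_y = 0,
  so v ∝ (b, λ_1 - a) = (4, 8) = u.
  ||u|| = √((4)² + (8)²) = √(80) ≈ 8.9443,
  v_1 = u/||u|| ≈ (0.4472, 0.8944) (||v_1|| = 1).

λ_1 = 11,  λ_2 = 1;  v_1 ≈ (0.4472, 0.8944)


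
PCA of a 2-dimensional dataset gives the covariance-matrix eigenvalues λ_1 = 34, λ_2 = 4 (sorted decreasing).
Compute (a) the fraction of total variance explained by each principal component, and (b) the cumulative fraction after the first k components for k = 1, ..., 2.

Step 1 — total variance = trace(Sigma) = Σ λ_i = 34 + 4 = 38.

Step 2 — fraction explained by component i = λ_i / Σ λ:
  PC1: 34/38 = 0.8947
  PC2: 4/38 = 0.1053

Step 3 — cumulative fraction after k components = (λ_1 + ... + λ_k) / Σ λ:
  k = 1: 34/38 = 0.8947
  k = 2: (34 + 4)/38 = 38/38 = 1

Summary (fraction, with percent):

explained: PC1 0.8947 (89.47%), PC2 0.1053 (10.53%);  cumulative: 0.8947, 1


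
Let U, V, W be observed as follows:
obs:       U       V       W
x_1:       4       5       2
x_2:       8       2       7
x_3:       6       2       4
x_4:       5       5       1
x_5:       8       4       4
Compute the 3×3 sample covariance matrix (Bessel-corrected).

Step 1 — column means:
  mean(U) = (4 + 8 + 6 + 5 + 8) / 5 = 31/5 = 6.2
  mean(V) = (5 + 2 + 2 + 5 + 4) / 5 = 18/5 = 3.6
  mean(W) = (2 + 7 + 4 + 1 + 4) / 5 = 18/5 = 3.6

Step 2 — sample covariance S[i,j] = (1/(n-1)) · Σ_k (x_{k,i} - mean_i) · (x_{k,j} - mean_j), with n-1 = 4.
  S[U,U] = ((-2.2)·(-2.2) + (1.8)·(1.8) + (-0.2)·(-0.2) + (-1.2)·(-1.2) + (1.8)·(1.8)) / 4 = 12.8/4 = 3.2
  S[U,V] = ((-2.2)·(1.4) + (1.8)·(-1.6) + (-0.2)·(-1.6) + (-1.2)·(1.4) + (1.8)·(0.4)) / 4 = -6.6/4 = -1.65
  S[U,W] = ((-2.2)·(-1.6) + (1.8)·(3.4) + (-0.2)·(0.4) + (-1.2)·(-2.6) + (1.8)·(0.4)) / 4 = 13.4/4 = 3.35
  S[V,V] = ((1.4)·(1.4) + (-1.6)·(-1.6) + (-1.6)·(-1.6) + (1.4)·(1.4) + (0.4)·(0.4)) / 4 = 9.2/4 = 2.3
  S[V,W] = ((1.4)·(-1.6) + (-1.6)·(3.4) + (-1.6)·(0.4) + (1.4)·(-2.6) + (0.4)·(0.4)) / 4 = -11.8/4 = -2.95
  S[W,W] = ((-1.6)·(-1.6) + (3.4)·(3.4) + (0.4)·(0.4) + (-2.6)·(-2.6) + (0.4)·(0.4)) / 4 = 21.2/4 = 5.3

S is symmetric (S[j,i] = S[i,j]). Assembling:

S = [[3.2, -1.65, 3.35],
 [-1.65, 2.3, -2.95],
 [3.35, -2.95, 5.3]]


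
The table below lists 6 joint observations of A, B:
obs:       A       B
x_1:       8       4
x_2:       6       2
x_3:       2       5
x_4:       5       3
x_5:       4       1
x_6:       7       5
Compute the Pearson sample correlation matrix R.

Step 1 — column means:
  mean(A) = (8 + 6 + 2 + 5 + 4 + 7) / 6 = 32/6 = 5.3333
  mean(B) = (4 + 2 + 5 + 3 + 1 + 5) / 6 = 20/6 = 3.3333

Step 2 — sample variances and covariances s[i,j] = (1/(n-1)) · Σ_k (x_{k,i} - mean_i) · (x_{k,j} - mean_j), with n-1 = 5:
  s[A,A] = ((2.6667)·(2.6667) + (0.6667)·(0.6667) + (-3.3333)·(-3.3333) + (-0.3333)·(-0.3333) + (-1.3333)·(-1.3333) + (1.6667)·(1.6667)) / 5 = 23.3333/5 = 4.6667
  s[A,B] = ((2.6667)·(0.6667) + (0.6667)·(-1.3333) + (-3.3333)·(1.6667) + (-0.3333)·(-0.3333) + (-1.3333)·(-2.3333) + (1.6667)·(1.6667)) / 5 = 1.3333/5 = 0.2667
  s[B,B] = ((0.6667)·(0.6667) + (-1.3333)·(-1.3333) + (1.6667)·(1.6667) + (-0.3333)·(-0.3333) + (-2.3333)·(-2.3333) + (1.6667)·(1.6667)) / 5 = 13.3333/5 = 2.6667
  Sample standard deviations s_i = √(s[i,i]):
  s(A) = √(4.6667) = 2.1602
  s(B) = √(2.6667) = 1.633

Step 3 — r_{ij} = s_{ij} / (s_i · s_j):
  r[A,A] = 1 (diagonal).
  r[A,B] = 0.2667 / (2.1602 · 1.633) = 0.2667 / 3.5277 = 0.0756
  r[B,B] = 1 (diagonal).

R is symmetric with unit diagonal. Assembling:

R = [[1, 0.0756],
 [0.0756, 1]]


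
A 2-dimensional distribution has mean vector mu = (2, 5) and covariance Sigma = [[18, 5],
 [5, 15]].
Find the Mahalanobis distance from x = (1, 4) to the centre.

Step 1 — centre the observation: (x - mu) = (-1, -1).

Step 2 — invert Sigma. det(Sigma) = 18·15 - (5)² = 245.
  Sigma^{-1} = (1/det) · [[d, -b], [-b, a]] = [[0.0612, -0.0204],
 [-0.0204, 0.0735]].

Step 3 — form the quadratic (x - mu)^T · Sigma^{-1} · (x - mu):
  Sigma^{-1} · (x - mu) = (-0.0408, -0.0531).
  (x - mu)^T · [Sigma^{-1} · (x - mu)] = (-1)·(-0.0408) + (-1)·(-0.0531) = 0.0939.

Step 4 — take square root: d = √(0.0939) ≈ 0.3064.

d(x, mu) = √(0.0939) ≈ 0.3064


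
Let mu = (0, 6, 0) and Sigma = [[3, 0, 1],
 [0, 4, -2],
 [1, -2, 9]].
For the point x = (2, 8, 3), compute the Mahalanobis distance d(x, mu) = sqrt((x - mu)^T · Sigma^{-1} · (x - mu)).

Step 1 — centre the observation: (x - mu) = (2, 2, 3).

Step 2 — invert Sigma (cofactor / det for 3×3, or solve directly):
  Sigma^{-1} = [[0.3478, -0.0217, -0.0435],
 [-0.0217, 0.2826, 0.0652],
 [-0.0435, 0.0652, 0.1304]].

Step 3 — form the quadratic (x - mu)^T · Sigma^{-1} · (x - mu):
  Sigma^{-1} · (x - mu) = (0.5217, 0.7174, 0.4348).
  (x - mu)^T · [Sigma^{-1} · (x - mu)] = (2)·(0.5217) + (2)·(0.7174) + (3)·(0.4348) = 3.7826.

Step 4 — take square root: d = √(3.7826) ≈ 1.9449.

d(x, mu) = √(3.7826) ≈ 1.9449


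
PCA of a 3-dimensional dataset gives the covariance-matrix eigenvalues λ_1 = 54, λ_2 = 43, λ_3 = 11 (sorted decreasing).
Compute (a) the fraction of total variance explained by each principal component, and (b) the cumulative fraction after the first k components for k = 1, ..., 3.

Step 1 — total variance = trace(Sigma) = Σ λ_i = 54 + 43 + 11 = 108.

Step 2 — fraction explained by component i = λ_i / Σ λ:
  PC1: 54/108 = 0.5
  PC2: 43/108 = 0.3981
  PC3: 11/108 = 0.1019

Step 3 — cumulative fraction after k components = (λ_1 + ... + λ_k) / Σ λ:
  k = 1: 54/108 = 0.5
  k = 2: (54 + 43)/108 = 97/108 = 0.8981
  k = 3: (54 + 43 + 11)/108 = 108/108 = 1

Summary (fraction, with percent):

explained: PC1 0.5 (50%), PC2 0.3981 (39.81%), PC3 0.1019 (10.19%);  cumulative: 0.5, 0.8981, 1


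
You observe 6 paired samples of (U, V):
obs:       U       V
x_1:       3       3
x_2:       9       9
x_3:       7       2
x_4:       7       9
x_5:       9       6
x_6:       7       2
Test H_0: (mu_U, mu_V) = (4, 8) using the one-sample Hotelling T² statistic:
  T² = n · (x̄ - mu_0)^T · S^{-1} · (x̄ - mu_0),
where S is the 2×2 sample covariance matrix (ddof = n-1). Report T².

Step 1 — sample mean vector:
  mean(U) = (3 + 9 + 7 + 7 + 9 + 7) / 6 = 42/6 = 7
  mean(V) = (3 + 9 + 2 + 9 + 6 + 2) / 6 = 31/6 = 5.1667
  x̄ = (7, 5.1667),  deviation x̄ - mu_0 = (7, 5.1667) - (4, 8) = (3, -2.8333).

Step 2 — sample covariance matrix, S[i,j] = (1/(n-1)) · Σ_k (x_{k,i} - mean_i) · (x_{k,j} - mean_j), divisor n-1 = 5:
  S[U,U] = ((-4)·(-4) + (2)·(2) + (0)·(0) + (0)·(0) + (2)·(2) + (0)·(0)) / 5 = 24/5 = 4.8
  S[U,V] = ((-4)·(-2.1667) + (2)·(3.8333) + (0)·(-3.1667) + (0)·(3.8333) + (2)·(0.8333) + (0)·(-3.1667)) / 5 = 18/5 = 3.6
  S[V,V] = ((-2.1667)·(-2.1667) + (3.8333)·(3.8333) + (-3.1667)·(-3.1667) + (3.8333)·(3.8333) + (0.8333)·(0.8333) + (-3.1667)·(-3.1667)) / 5 = 54.8333/5 = 10.9667
  S = [[4.8, 3.6],
 [3.6, 10.9667]].

Step 3 — invert S. det(S) = 4.8·10.9667 - (3.6)² = 39.68.
  S^{-1} = (1/det) · [[d, -b], [-b, a]] = [[0.2764, -0.0907],
 [-0.0907, 0.121]].

Step 4 — quadratic form (x̄ - mu_0)^T · S^{-1} · (x̄ - mu_0):
  S^{-1} · (x̄ - mu_0) = (1.0862, -0.6149),
  (x̄ - mu_0)^T · [...] = (3)·(1.0862) + (-2.8333)·(-0.6149) = 5.0008.

Step 5 — scale by n: T² = 6 · 5.0008 = 30.005.

T² ≈ 30.005


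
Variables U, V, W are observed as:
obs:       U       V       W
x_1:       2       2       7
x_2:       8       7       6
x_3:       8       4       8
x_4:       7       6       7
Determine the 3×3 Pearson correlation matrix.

Step 1 — column means:
  mean(U) = (2 + 8 + 8 + 7) / 4 = 25/4 = 6.25
  mean(V) = (2 + 7 + 4 + 6) / 4 = 19/4 = 4.75
  mean(W) = (7 + 6 + 8 + 7) / 4 = 28/4 = 7

Step 2 — sample variances and covariances s[i,j] = (1/(n-1)) · Σ_k (x_{k,i} - mean_i) · (x_{k,j} - mean_j), with n-1 = 3:
  s[U,U] = ((-4.25)·(-4.25) + (1.75)·(1.75) + (1.75)·(1.75) + (0.75)·(0.75)) / 3 = 24.75/3 = 8.25
  s[U,V] = ((-4.25)·(-2.75) + (1.75)·(2.25) + (1.75)·(-0.75) + (0.75)·(1.25)) / 3 = 15.25/3 = 5.0833
  s[U,W] = ((-4.25)·(0) + (1.75)·(-1) + (1.75)·(1) + (0.75)·(0)) / 3 = 0/3 = 0
  s[V,V] = ((-2.75)·(-2.75) + (2.25)·(2.25) + (-0.75)·(-0.75) + (1.25)·(1.25)) / 3 = 14.75/3 = 4.9167
  s[V,W] = ((-2.75)·(0) + (2.25)·(-1) + (-0.75)·(1) + (1.25)·(0)) / 3 = -3/3 = -1
  s[W,W] = ((0)·(0) + (-1)·(-1) + (1)·(1) + (0)·(0)) / 3 = 2/3 = 0.6667
  Sample standard deviations s_i = √(s[i,i]):
  s(U) = √(8.25) = 2.8723
  s(V) = √(4.9167) = 2.2174
  s(W) = √(0.6667) = 0.8165

Step 3 — r_{ij} = s_{ij} / (s_i · s_j):
  r[U,U] = 1 (diagonal).
  r[U,V] = 5.0833 / (2.8723 · 2.2174) = 5.0833 / 6.3689 = 0.7982
  r[U,W] = 0 / (2.8723 · 0.8165) = 0 / 2.3452 = 0
  r[V,V] = 1 (diagonal).
  r[V,W] = -1 / (2.2174 · 0.8165) = -1 / 1.8105 = -0.5523
  r[W,W] = 1 (diagonal).

R is symmetric with unit diagonal. Assembling:

R = [[1, 0.7982, 0],
 [0.7982, 1, -0.5523],
 [0, -0.5523, 1]]


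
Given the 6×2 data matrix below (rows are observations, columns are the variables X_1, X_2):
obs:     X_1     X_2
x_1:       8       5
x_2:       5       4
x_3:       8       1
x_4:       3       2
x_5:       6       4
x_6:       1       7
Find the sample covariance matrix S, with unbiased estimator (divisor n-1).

Step 1 — column means:
  mean(X_1) = (8 + 5 + 8 + 3 + 6 + 1) / 6 = 31/6 = 5.1667
  mean(X_2) = (5 + 4 + 1 + 2 + 4 + 7) / 6 = 23/6 = 3.8333

Step 2 — sample covariance S[i,j] = (1/(n-1)) · Σ_k (x_{k,i} - mean_i) · (x_{k,j} - mean_j), with n-1 = 5.
  S[X_1,X_1] = ((2.8333)·(2.8333) + (-0.1667)·(-0.1667) + (2.8333)·(2.8333) + (-2.1667)·(-2.1667) + (0.8333)·(0.8333) + (-4.1667)·(-4.1667)) / 5 = 38.8333/5 = 7.7667
  S[X_1,X_2] = ((2.8333)·(1.1667) + (-0.1667)·(0.1667) + (2.8333)·(-2.8333) + (-2.1667)·(-1.8333) + (0.8333)·(0.1667) + (-4.1667)·(3.1667)) / 5 = -13.8333/5 = -2.7667
  S[X_2,X_2] = ((1.1667)·(1.1667) + (0.1667)·(0.1667) + (-2.8333)·(-2.8333) + (-1.8333)·(-1.8333) + (0.1667)·(0.1667) + (3.1667)·(3.1667)) / 5 = 22.8333/5 = 4.5667

S is symmetric (S[j,i] = S[i,j]). Assembling:

S = [[7.7667, -2.7667],
 [-2.7667, 4.5667]]


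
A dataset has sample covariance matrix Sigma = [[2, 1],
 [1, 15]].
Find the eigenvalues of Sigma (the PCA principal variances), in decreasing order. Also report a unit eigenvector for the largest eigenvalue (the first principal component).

Step 1 — characteristic polynomial of 2×2 Sigma:
  det(Sigma - λI) = λ² - trace · λ + det = 0.
  trace = 2 + 15 = 17, det = 2·15 - (1)² = 29.
Step 2 — discriminant:
  Δ = trace² - 4·det = 289 - 116 = 173.
Step 3 — eigenvalues:
  λ = (trace ± √Δ)/2 = (17 ± 13.1529)/2,
  λ_1 = 15.0765,  λ_2 = 1.9235.

Step 4 — unit eigenvector for λ_1: solve (Sigma - λ_1 I)v = 0. First row:
  (2 - 15.0765)·v_x + (1)·v_y = 0, i.e. (-13.0765)·v_x + (1)·v_y = 0,
  so v ∝ (b, λ_1 - a) = (1, 13.0765) = u.
  ||u|| = √((1)² + (13.0765)²) = √(171.9942) ≈ 13.1147,
  v_1 = u/||u|| ≈ (0.0763, 0.9971) (||v_1|| = 1).

λ_1 = 15.0765,  λ_2 = 1.9235;  v_1 ≈ (0.0763, 0.9971)


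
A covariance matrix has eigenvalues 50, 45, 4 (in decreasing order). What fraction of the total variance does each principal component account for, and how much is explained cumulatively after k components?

Step 1 — total variance = trace(Sigma) = Σ λ_i = 50 + 45 + 4 = 99.

Step 2 — fraction explained by component i = λ_i / Σ λ:
  PC1: 50/99 = 0.5051
  PC2: 45/99 = 0.4545
  PC3: 4/99 = 0.0404

Step 3 — cumulative fraction after k components = (λ_1 + ... + λ_k) / Σ λ:
  k = 1: 50/99 = 0.5051
  k = 2: (50 + 45)/99 = 95/99 = 0.9596
  k = 3: (50 + 45 + 4)/99 = 99/99 = 1

Summary (fraction, with percent):

explained: PC1 0.5051 (50.51%), PC2 0.4545 (45.45%), PC3 0.0404 (4.04%);  cumulative: 0.5051, 0.9596, 1


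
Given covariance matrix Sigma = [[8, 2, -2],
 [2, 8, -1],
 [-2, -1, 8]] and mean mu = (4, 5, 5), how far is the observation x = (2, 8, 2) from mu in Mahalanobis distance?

Step 1 — centre the observation: (x - mu) = (-2, 3, -3).

Step 2 — invert Sigma (cofactor / det for 3×3, or solve directly):
  Sigma^{-1} = [[0.1406, -0.0313, 0.0312],
 [-0.0312, 0.1339, 0.0089],
 [0.0312, 0.0089, 0.1339]].

Step 3 — form the quadratic (x - mu)^T · Sigma^{-1} · (x - mu):
  Sigma^{-1} · (x - mu) = (-0.4688, 0.4375, -0.4375).
  (x - mu)^T · [Sigma^{-1} · (x - mu)] = (-2)·(-0.4688) + (3)·(0.4375) + (-3)·(-0.4375) = 3.5625.

Step 4 — take square root: d = √(3.5625) ≈ 1.8875.

d(x, mu) = √(3.5625) ≈ 1.8875


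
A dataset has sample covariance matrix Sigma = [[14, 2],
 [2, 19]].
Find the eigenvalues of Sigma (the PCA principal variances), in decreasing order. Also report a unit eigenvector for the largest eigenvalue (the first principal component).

Step 1 — characteristic polynomial of 2×2 Sigma:
  det(Sigma - λI) = λ² - trace · λ + det = 0.
  trace = 14 + 19 = 33, det = 14·19 - (2)² = 262.
Step 2 — discriminant:
  Δ = trace² - 4·det = 1089 - 1048 = 41.
Step 3 — eigenvalues:
  λ = (trace ± √Δ)/2 = (33 ± 6.4031)/2,
  λ_1 = 19.7016,  λ_2 = 13.2984.

Step 4 — unit eigenvector for λ_1: solve (Sigma - λ_1 I)v = 0. First row:
  (14 - 19.7016)·v_x + (2)·v_y = 0, i.e. (-5.7016)·v_x + (2)·v_y = 0,
  so v ∝ (b, λ_1 - a) = (2, 5.7016) = u.
  ||u|| = √((2)² + (5.7016)²) = √(36.5078) ≈ 6.0422,
  v_1 = u/||u|| ≈ (0.331, 0.9436) (||v_1|| = 1).

λ_1 = 19.7016,  λ_2 = 13.2984;  v_1 ≈ (0.331, 0.9436)


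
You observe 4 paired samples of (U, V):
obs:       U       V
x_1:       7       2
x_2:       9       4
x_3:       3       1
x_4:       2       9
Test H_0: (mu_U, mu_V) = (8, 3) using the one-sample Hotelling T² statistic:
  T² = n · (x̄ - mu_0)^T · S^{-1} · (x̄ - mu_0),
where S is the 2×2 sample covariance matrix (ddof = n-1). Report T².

Step 1 — sample mean vector:
  mean(U) = (7 + 9 + 3 + 2) / 4 = 21/4 = 5.25
  mean(V) = (2 + 4 + 1 + 9) / 4 = 16/4 = 4
  x̄ = (5.25, 4),  deviation x̄ - mu_0 = (5.25, 4) - (8, 3) = (-2.75, 1).

Step 2 — sample covariance matrix, S[i,j] = (1/(n-1)) · Σ_k (x_{k,i} - mean_i) · (x_{k,j} - mean_j), divisor n-1 = 3:
  S[U,U] = ((1.75)·(1.75) + (3.75)·(3.75) + (-2.25)·(-2.25) + (-3.25)·(-3.25)) / 3 = 32.75/3 = 10.9167
  S[U,V] = ((1.75)·(-2) + (3.75)·(0) + (-2.25)·(-3) + (-3.25)·(5)) / 3 = -13/3 = -4.3333
  S[V,V] = ((-2)·(-2) + (0)·(0) + (-3)·(-3) + (5)·(5)) / 3 = 38/3 = 12.6667
  S = [[10.9167, -4.3333],
 [-4.3333, 12.6667]].

Step 3 — invert S. det(S) = 10.9167·12.6667 - (-4.3333)² = 119.5.
  S^{-1} = (1/det) · [[d, -b], [-b, a]] = [[0.106, 0.0363],
 [0.0363, 0.0914]].

Step 4 — quadratic form (x̄ - mu_0)^T · S^{-1} · (x̄ - mu_0):
  S^{-1} · (x̄ - mu_0) = (-0.2552, -0.0084),
  (x̄ - mu_0)^T · [...] = (-2.75)·(-0.2552) + (1)·(-0.0084) = 0.6935.

Step 5 — scale by n: T² = 4 · 0.6935 = 2.7741.

T² ≈ 2.7741


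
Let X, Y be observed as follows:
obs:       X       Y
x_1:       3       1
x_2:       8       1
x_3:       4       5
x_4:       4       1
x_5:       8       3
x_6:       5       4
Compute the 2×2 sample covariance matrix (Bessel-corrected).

Step 1 — column means:
  mean(X) = (3 + 8 + 4 + 4 + 8 + 5) / 6 = 32/6 = 5.3333
  mean(Y) = (1 + 1 + 5 + 1 + 3 + 4) / 6 = 15/6 = 2.5

Step 2 — sample covariance S[i,j] = (1/(n-1)) · Σ_k (x_{k,i} - mean_i) · (x_{k,j} - mean_j), with n-1 = 5.
  S[X,X] = ((-2.3333)·(-2.3333) + (2.6667)·(2.6667) + (-1.3333)·(-1.3333) + (-1.3333)·(-1.3333) + (2.6667)·(2.6667) + (-0.3333)·(-0.3333)) / 5 = 23.3333/5 = 4.6667
  S[X,Y] = ((-2.3333)·(-1.5) + (2.6667)·(-1.5) + (-1.3333)·(2.5) + (-1.3333)·(-1.5) + (2.6667)·(0.5) + (-0.3333)·(1.5)) / 5 = -1/5 = -0.2
  S[Y,Y] = ((-1.5)·(-1.5) + (-1.5)·(-1.5) + (2.5)·(2.5) + (-1.5)·(-1.5) + (0.5)·(0.5) + (1.5)·(1.5)) / 5 = 15.5/5 = 3.1

S is symmetric (S[j,i] = S[i,j]). Assembling:

S = [[4.6667, -0.2],
 [-0.2, 3.1]]


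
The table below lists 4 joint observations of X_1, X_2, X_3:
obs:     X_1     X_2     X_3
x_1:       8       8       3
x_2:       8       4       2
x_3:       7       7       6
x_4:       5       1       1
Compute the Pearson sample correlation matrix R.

Step 1 — column means:
  mean(X_1) = (8 + 8 + 7 + 5) / 4 = 28/4 = 7
  mean(X_2) = (8 + 4 + 7 + 1) / 4 = 20/4 = 5
  mean(X_3) = (3 + 2 + 6 + 1) / 4 = 12/4 = 3

Step 2 — sample variances and covariances s[i,j] = (1/(n-1)) · Σ_k (x_{k,i} - mean_i) · (x_{k,j} - mean_j), with n-1 = 3:
  s[X_1,X_1] = ((1)·(1) + (1)·(1) + (0)·(0) + (-2)·(-2)) / 3 = 6/3 = 2
  s[X_1,X_2] = ((1)·(3) + (1)·(-1) + (0)·(2) + (-2)·(-4)) / 3 = 10/3 = 3.3333
  s[X_1,X_3] = ((1)·(0) + (1)·(-1) + (0)·(3) + (-2)·(-2)) / 3 = 3/3 = 1
  s[X_2,X_2] = ((3)·(3) + (-1)·(-1) + (2)·(2) + (-4)·(-4)) / 3 = 30/3 = 10
  s[X_2,X_3] = ((3)·(0) + (-1)·(-1) + (2)·(3) + (-4)·(-2)) / 3 = 15/3 = 5
  s[X_3,X_3] = ((0)·(0) + (-1)·(-1) + (3)·(3) + (-2)·(-2)) / 3 = 14/3 = 4.6667
  Sample standard deviations s_i = √(s[i,i]):
  s(X_1) = √(2) = 1.4142
  s(X_2) = √(10) = 3.1623
  s(X_3) = √(4.6667) = 2.1602

Step 3 — r_{ij} = s_{ij} / (s_i · s_j):
  r[X_1,X_1] = 1 (diagonal).
  r[X_1,X_2] = 3.3333 / (1.4142 · 3.1623) = 3.3333 / 4.4721 = 0.7454
  r[X_1,X_3] = 1 / (1.4142 · 2.1602) = 1 / 3.0551 = 0.3273
  r[X_2,X_2] = 1 (diagonal).
  r[X_2,X_3] = 5 / (3.1623 · 2.1602) = 5 / 6.8313 = 0.7319
  r[X_3,X_3] = 1 (diagonal).

R is symmetric with unit diagonal. Assembling:

R = [[1, 0.7454, 0.3273],
 [0.7454, 1, 0.7319],
 [0.3273, 0.7319, 1]]


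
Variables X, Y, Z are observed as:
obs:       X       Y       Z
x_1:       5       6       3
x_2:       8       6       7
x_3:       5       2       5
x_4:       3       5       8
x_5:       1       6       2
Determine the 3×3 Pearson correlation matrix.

Step 1 — column means:
  mean(X) = (5 + 8 + 5 + 3 + 1) / 5 = 22/5 = 4.4
  mean(Y) = (6 + 6 + 2 + 5 + 6) / 5 = 25/5 = 5
  mean(Z) = (3 + 7 + 5 + 8 + 2) / 5 = 25/5 = 5

Step 2 — sample variances and covariances s[i,j] = (1/(n-1)) · Σ_k (x_{k,i} - mean_i) · (x_{k,j} - mean_j), with n-1 = 4:
  s[X,X] = ((0.6)·(0.6) + (3.6)·(3.6) + (0.6)·(0.6) + (-1.4)·(-1.4) + (-3.4)·(-3.4)) / 4 = 27.2/4 = 6.8
  s[X,Y] = ((0.6)·(1) + (3.6)·(1) + (0.6)·(-3) + (-1.4)·(0) + (-3.4)·(1)) / 4 = -1/4 = -0.25
  s[X,Z] = ((0.6)·(-2) + (3.6)·(2) + (0.6)·(0) + (-1.4)·(3) + (-3.4)·(-3)) / 4 = 12/4 = 3
  s[Y,Y] = ((1)·(1) + (1)·(1) + (-3)·(-3) + (0)·(0) + (1)·(1)) / 4 = 12/4 = 3
  s[Y,Z] = ((1)·(-2) + (1)·(2) + (-3)·(0) + (0)·(3) + (1)·(-3)) / 4 = -3/4 = -0.75
  s[Z,Z] = ((-2)·(-2) + (2)·(2) + (0)·(0) + (3)·(3) + (-3)·(-3)) / 4 = 26/4 = 6.5
  Sample standard deviations s_i = √(s[i,i]):
  s(X) = √(6.8) = 2.6077
  s(Y) = √(3) = 1.7321
  s(Z) = √(6.5) = 2.5495

Step 3 — r_{ij} = s_{ij} / (s_i · s_j):
  r[X,X] = 1 (diagonal).
  r[X,Y] = -0.25 / (2.6077 · 1.7321) = -0.25 / 4.5166 = -0.0554
  r[X,Z] = 3 / (2.6077 · 2.5495) = 3 / 6.6483 = 0.4512
  r[Y,Y] = 1 (diagonal).
  r[Y,Z] = -0.75 / (1.7321 · 2.5495) = -0.75 / 4.4159 = -0.1698
  r[Z,Z] = 1 (diagonal).

R is symmetric with unit diagonal. Assembling:

R = [[1, -0.0554, 0.4512],
 [-0.0554, 1, -0.1698],
 [0.4512, -0.1698, 1]]


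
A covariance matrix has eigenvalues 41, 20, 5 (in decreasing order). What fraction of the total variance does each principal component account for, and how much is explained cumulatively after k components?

Step 1 — total variance = trace(Sigma) = Σ λ_i = 41 + 20 + 5 = 66.

Step 2 — fraction explained by component i = λ_i / Σ λ:
  PC1: 41/66 = 0.6212
  PC2: 20/66 = 0.303
  PC3: 5/66 = 0.0758

Step 3 — cumulative fraction after k components = (λ_1 + ... + λ_k) / Σ λ:
  k = 1: 41/66 = 0.6212
  k = 2: (41 + 20)/66 = 61/66 = 0.9242
  k = 3: (41 + 20 + 5)/66 = 66/66 = 1

Summary (fraction, with percent):

explained: PC1 0.6212 (62.12%), PC2 0.303 (30.3%), PC3 0.0758 (7.58%);  cumulative: 0.6212, 0.9242, 1


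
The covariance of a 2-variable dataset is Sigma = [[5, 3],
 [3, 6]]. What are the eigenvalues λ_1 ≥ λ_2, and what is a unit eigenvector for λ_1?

Step 1 — characteristic polynomial of 2×2 Sigma:
  det(Sigma - λI) = λ² - trace · λ + det = 0.
  trace = 5 + 6 = 11, det = 5·6 - (3)² = 21.
Step 2 — discriminant:
  Δ = trace² - 4·det = 121 - 84 = 37.
Step 3 — eigenvalues:
  λ = (trace ± √Δ)/2 = (11 ± 6.0828)/2,
  λ_1 = 8.5414,  λ_2 = 2.4586.

Step 4 — unit eigenvector for λ_1: solve (Sigma - λ_1 I)v = 0. First row:
  (5 - 8.5414)·v_x + (3)·v_y = 0, i.e. (-3.5414)·v_x + (3)·v_y = 0,
  so v ∝ (b, λ_1 - a) = (3, 3.5414) = u.
  ||u|| = √((3)² + (3.5414)²) = √(21.5414) ≈ 4.6413,
  v_1 = u/||u|| ≈ (0.6464, 0.763) (||v_1|| = 1).

λ_1 = 8.5414,  λ_2 = 2.4586;  v_1 ≈ (0.6464, 0.763)


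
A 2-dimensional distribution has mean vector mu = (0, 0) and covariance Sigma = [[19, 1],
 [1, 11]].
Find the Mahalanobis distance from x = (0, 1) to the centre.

Step 1 — centre the observation: (x - mu) = (0, 1).

Step 2 — invert Sigma. det(Sigma) = 19·11 - (1)² = 208.
  Sigma^{-1} = (1/det) · [[d, -b], [-b, a]] = [[0.0529, -0.0048],
 [-0.0048, 0.0913]].

Step 3 — form the quadratic (x - mu)^T · Sigma^{-1} · (x - mu):
  Sigma^{-1} · (x - mu) = (-0.0048, 0.0913).
  (x - mu)^T · [Sigma^{-1} · (x - mu)] = (0)·(-0.0048) + (1)·(0.0913) = 0.0913.

Step 4 — take square root: d = √(0.0913) ≈ 0.3022.

d(x, mu) = √(0.0913) ≈ 0.3022


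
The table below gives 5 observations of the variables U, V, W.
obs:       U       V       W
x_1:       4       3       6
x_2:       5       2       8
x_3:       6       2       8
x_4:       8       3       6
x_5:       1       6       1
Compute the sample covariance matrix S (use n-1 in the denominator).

Step 1 — column means:
  mean(U) = (4 + 5 + 6 + 8 + 1) / 5 = 24/5 = 4.8
  mean(V) = (3 + 2 + 2 + 3 + 6) / 5 = 16/5 = 3.2
  mean(W) = (6 + 8 + 8 + 6 + 1) / 5 = 29/5 = 5.8

Step 2 — sample covariance S[i,j] = (1/(n-1)) · Σ_k (x_{k,i} - mean_i) · (x_{k,j} - mean_j), with n-1 = 4.
  S[U,U] = ((-0.8)·(-0.8) + (0.2)·(0.2) + (1.2)·(1.2) + (3.2)·(3.2) + (-3.8)·(-3.8)) / 4 = 26.8/4 = 6.7
  S[U,V] = ((-0.8)·(-0.2) + (0.2)·(-1.2) + (1.2)·(-1.2) + (3.2)·(-0.2) + (-3.8)·(2.8)) / 4 = -12.8/4 = -3.2
  S[U,W] = ((-0.8)·(0.2) + (0.2)·(2.2) + (1.2)·(2.2) + (3.2)·(0.2) + (-3.8)·(-4.8)) / 4 = 21.8/4 = 5.45
  S[V,V] = ((-0.2)·(-0.2) + (-1.2)·(-1.2) + (-1.2)·(-1.2) + (-0.2)·(-0.2) + (2.8)·(2.8)) / 4 = 10.8/4 = 2.7
  S[V,W] = ((-0.2)·(0.2) + (-1.2)·(2.2) + (-1.2)·(2.2) + (-0.2)·(0.2) + (2.8)·(-4.8)) / 4 = -18.8/4 = -4.7
  S[W,W] = ((0.2)·(0.2) + (2.2)·(2.2) + (2.2)·(2.2) + (0.2)·(0.2) + (-4.8)·(-4.8)) / 4 = 32.8/4 = 8.2

S is symmetric (S[j,i] = S[i,j]). Assembling:

S = [[6.7, -3.2, 5.45],
 [-3.2, 2.7, -4.7],
 [5.45, -4.7, 8.2]]
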